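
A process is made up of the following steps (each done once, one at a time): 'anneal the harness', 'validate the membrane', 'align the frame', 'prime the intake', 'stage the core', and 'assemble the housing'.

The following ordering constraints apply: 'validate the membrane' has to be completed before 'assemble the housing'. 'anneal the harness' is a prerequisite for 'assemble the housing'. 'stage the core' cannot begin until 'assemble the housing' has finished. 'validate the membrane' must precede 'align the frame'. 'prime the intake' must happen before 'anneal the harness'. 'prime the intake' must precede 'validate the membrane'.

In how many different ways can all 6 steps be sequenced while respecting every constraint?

7

'prime the intake' is the only step with nothing required before it, so every ordering starts there.
Counting all ways to extend the partial order to a total order gives 7.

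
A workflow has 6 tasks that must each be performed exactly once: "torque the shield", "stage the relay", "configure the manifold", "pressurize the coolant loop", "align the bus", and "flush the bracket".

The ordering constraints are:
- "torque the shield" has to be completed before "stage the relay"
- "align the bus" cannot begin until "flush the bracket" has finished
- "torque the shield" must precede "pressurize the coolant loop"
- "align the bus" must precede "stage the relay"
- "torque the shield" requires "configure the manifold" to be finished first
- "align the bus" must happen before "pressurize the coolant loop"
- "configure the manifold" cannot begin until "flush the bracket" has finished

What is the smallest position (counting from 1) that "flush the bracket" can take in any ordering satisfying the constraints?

1

Nothing is required before "flush the bracket"; it can be the very first task.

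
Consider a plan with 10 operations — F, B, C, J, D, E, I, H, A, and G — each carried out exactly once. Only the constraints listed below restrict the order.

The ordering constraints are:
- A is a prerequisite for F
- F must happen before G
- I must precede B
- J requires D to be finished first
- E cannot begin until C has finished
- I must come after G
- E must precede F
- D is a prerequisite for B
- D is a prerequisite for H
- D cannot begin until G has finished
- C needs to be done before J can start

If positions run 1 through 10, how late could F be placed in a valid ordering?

The operations that are forced after F, directly or by a chain of constraints, are B, J, D, I, H, G. That's 6 operations.
With 6 mandatory successors out of 10 operations total, the latest slot for F is 10−6 = 4, and it's reachable by doing all non-successors before F.

4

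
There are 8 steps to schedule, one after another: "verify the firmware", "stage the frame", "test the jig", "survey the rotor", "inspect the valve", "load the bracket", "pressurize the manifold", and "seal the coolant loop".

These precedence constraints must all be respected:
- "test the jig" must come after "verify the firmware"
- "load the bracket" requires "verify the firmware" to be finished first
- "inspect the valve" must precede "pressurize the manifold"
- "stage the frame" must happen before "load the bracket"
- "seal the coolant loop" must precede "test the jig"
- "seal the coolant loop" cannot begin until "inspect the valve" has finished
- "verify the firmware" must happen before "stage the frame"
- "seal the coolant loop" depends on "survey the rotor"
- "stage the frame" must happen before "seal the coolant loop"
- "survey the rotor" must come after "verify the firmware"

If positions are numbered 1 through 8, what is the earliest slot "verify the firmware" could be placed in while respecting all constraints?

1

No constraint forces any other step before "verify the firmware", so it can be placed first.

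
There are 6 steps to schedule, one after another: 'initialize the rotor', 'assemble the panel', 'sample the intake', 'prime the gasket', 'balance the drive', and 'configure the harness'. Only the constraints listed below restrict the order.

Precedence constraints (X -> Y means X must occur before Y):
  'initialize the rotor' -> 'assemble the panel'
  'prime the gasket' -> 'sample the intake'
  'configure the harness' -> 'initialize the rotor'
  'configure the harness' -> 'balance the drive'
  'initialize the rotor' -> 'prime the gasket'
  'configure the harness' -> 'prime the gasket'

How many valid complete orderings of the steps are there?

15

Only 'configure the harness' has no prerequisites, so it must go first.
Systematically extending each partial ordering one step at a time and counting, there are 15 complete orderings.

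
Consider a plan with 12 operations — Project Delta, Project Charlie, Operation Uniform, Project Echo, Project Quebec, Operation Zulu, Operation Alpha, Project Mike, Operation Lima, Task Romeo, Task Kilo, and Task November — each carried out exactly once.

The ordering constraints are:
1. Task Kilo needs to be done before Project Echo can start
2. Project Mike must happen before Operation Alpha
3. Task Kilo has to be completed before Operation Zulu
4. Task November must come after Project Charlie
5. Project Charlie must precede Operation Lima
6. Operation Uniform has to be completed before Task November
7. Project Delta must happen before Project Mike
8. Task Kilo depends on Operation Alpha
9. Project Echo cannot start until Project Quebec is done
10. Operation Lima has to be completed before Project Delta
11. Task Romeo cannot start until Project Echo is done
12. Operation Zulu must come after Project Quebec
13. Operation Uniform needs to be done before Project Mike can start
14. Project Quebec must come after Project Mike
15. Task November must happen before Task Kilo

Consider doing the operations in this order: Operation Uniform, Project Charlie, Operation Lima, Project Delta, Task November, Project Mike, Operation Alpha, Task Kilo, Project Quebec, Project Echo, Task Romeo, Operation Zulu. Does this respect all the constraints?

Yes

Going through the constraints one by one, each required predecessor appears earlier in the sequence than its dependent — e.g. Operation Uniform (position 1) is before Project Mike (position 6), as required.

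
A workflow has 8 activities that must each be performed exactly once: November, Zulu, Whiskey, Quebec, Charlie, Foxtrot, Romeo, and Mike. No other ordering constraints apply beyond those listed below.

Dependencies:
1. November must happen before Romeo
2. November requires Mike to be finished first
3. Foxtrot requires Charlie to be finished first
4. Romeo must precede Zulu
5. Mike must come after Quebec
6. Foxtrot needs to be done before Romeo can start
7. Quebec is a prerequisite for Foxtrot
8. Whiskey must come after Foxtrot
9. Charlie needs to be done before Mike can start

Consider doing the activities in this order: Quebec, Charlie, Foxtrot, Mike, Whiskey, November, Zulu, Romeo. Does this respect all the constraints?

No

The sequence places Zulu ahead of Romeo.
But one of the constraints requires Romeo before Zulu, so this ordering violates it.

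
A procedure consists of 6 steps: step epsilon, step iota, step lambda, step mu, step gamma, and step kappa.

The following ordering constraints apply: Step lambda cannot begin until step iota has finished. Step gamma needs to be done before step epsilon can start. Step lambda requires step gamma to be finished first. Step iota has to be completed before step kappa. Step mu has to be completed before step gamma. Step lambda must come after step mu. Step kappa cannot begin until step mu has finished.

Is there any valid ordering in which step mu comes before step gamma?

Yes

Every valid ordering already has step mu before step gamma (the constraints require it), so in particular at least one does.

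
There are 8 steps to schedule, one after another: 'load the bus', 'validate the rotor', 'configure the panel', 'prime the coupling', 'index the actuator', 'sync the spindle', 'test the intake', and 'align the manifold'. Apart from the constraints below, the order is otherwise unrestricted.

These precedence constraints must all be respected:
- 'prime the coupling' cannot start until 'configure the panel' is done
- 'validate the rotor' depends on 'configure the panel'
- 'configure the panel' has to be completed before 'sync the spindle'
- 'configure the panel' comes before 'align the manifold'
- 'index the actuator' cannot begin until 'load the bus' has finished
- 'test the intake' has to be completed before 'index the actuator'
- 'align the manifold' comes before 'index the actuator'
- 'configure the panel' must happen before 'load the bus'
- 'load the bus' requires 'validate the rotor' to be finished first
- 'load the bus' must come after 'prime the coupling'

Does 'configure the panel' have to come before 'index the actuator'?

Yes

Tracing the constraints gives a chain: 'configure the panel' → 'load the bus' → 'index the actuator'.
That forces 'configure the panel' before 'index the actuator' in every valid schedule.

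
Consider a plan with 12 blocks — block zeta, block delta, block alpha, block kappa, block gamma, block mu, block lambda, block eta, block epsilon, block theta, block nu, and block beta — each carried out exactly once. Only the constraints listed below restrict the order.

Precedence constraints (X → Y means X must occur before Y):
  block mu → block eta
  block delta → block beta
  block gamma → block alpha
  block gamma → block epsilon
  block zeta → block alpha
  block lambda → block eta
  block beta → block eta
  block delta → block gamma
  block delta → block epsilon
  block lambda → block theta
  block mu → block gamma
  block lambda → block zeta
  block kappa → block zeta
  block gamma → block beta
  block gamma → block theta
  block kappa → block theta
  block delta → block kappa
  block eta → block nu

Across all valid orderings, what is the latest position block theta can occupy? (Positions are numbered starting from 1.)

12

Block theta has no required successors, so nothing stops it from going last (position 12).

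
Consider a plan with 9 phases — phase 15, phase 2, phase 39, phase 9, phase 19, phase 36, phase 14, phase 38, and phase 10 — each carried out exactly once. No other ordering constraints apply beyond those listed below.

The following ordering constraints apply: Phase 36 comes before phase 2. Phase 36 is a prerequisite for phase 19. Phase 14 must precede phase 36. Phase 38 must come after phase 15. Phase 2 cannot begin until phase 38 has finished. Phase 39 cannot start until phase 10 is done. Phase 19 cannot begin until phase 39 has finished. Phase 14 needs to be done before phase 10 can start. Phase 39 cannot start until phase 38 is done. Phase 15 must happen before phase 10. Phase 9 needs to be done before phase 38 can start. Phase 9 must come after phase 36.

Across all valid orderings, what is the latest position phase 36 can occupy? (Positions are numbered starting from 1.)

4

Every phase that must follow phase 36 has to come after it. Tracing all chains starting from phase 36, those phases are: phase 2, phase 39, phase 9, phase 19, phase 38 — 5 in total.
So at least 5 phases follow phase 36, putting phase 36 no later than position 4. That position is achievable by scheduling everything else first.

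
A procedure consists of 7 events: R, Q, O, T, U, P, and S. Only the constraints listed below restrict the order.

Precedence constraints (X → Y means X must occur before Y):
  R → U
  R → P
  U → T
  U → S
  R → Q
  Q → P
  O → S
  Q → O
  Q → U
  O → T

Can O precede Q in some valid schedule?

No

Following Q → O, Q must precede O in every valid ordering.
So no valid ordering can have O before Q.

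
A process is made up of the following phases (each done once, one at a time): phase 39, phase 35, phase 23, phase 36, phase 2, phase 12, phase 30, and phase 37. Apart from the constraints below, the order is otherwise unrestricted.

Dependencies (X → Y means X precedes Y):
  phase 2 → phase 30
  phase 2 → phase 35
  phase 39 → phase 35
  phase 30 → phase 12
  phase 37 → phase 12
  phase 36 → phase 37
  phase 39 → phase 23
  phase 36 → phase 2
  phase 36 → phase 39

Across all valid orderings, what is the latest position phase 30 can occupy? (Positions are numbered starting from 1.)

7

The only phase forced after phase 30 (directly or by a chain) is phase 12.
With 1 mandatory successor out of 8 phases total, the latest slot for phase 30 is 8−1 = 7, and it's reachable by doing all non-successors before phase 30.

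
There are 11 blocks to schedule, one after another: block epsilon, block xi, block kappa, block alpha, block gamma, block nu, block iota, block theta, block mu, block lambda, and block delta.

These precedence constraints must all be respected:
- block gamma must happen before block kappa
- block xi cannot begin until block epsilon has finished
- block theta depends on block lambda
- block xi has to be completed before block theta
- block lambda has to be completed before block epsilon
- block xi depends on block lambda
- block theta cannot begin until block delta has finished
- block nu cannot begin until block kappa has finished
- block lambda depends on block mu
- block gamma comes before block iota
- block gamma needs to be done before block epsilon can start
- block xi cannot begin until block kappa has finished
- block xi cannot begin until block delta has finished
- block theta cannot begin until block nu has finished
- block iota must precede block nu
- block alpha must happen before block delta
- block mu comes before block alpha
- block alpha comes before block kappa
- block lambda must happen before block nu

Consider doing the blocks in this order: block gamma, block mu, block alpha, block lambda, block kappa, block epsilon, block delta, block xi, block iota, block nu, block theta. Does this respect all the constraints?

Every stated constraint is respected: block gamma sits at position 1, ahead of block iota at position 9, and each of the other listed pairs likewise has the predecessor earlier in the sequence.

Yes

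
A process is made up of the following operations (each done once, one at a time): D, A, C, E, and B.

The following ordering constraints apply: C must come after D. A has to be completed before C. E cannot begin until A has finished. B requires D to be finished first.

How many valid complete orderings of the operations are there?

16

The operations with no prerequisites are D, A; any of them can be placed first.
Counting all ways to extend the partial order to a total order gives 16.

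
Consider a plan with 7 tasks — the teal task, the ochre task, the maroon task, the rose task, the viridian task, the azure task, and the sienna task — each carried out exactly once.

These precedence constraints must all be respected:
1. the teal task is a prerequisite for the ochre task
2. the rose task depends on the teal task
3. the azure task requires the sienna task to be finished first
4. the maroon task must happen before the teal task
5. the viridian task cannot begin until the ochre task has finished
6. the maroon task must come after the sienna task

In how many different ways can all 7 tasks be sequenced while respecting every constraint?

Only the sienna task has no prerequisites, so it must go first.
Systematically extending each partial ordering one task at a time and counting, there are 18 complete orderings.

18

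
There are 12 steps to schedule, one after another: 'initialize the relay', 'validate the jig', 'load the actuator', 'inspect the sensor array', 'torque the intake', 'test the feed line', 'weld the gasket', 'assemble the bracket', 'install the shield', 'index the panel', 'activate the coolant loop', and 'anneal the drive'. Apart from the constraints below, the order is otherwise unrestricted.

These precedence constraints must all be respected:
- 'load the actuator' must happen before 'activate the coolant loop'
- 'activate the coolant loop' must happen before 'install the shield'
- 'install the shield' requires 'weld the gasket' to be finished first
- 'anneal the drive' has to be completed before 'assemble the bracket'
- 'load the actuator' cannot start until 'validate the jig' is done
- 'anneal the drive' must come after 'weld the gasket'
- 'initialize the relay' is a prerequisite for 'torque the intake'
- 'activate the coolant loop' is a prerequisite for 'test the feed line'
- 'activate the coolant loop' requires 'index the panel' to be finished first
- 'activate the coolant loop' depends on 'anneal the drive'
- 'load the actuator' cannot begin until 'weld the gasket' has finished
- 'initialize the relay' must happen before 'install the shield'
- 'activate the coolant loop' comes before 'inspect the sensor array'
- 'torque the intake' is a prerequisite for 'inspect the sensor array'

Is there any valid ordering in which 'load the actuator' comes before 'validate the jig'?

No

Following 'validate the jig' → 'load the actuator', 'validate the jig' must precede 'load the actuator' in every valid ordering.
So no valid ordering can have 'load the actuator' before 'validate the jig'.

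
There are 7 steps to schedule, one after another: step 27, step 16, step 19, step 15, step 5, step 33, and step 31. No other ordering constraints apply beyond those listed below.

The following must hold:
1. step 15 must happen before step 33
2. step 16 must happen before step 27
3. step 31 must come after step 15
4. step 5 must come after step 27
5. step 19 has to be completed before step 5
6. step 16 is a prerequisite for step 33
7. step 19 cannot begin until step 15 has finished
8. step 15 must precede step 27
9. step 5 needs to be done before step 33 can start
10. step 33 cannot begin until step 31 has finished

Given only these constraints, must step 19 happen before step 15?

The constraints actually force step 15 before step 19 (via step 15 → step 19), not the other way around.
So step 19 never precedes step 15.

No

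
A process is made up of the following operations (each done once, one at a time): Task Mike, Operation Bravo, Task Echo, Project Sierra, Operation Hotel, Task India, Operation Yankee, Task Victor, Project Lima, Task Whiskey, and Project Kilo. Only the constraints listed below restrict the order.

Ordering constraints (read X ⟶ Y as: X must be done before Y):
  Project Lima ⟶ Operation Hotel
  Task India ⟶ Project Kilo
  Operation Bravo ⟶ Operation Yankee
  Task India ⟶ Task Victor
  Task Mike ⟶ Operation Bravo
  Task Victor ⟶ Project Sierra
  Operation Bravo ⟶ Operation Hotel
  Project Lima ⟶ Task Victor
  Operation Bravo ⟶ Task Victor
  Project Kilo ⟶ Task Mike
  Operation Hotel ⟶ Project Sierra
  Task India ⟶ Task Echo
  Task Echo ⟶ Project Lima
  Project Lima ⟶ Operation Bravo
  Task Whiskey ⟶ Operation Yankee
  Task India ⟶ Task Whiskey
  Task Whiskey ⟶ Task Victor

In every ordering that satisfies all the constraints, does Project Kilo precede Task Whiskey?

No

Nothing in the constraints links Project Kilo and Task Whiskey; they are unordered relative to each other.
A valid ordering placing Task Whiskey before Project Kilo exists, so the answer is no.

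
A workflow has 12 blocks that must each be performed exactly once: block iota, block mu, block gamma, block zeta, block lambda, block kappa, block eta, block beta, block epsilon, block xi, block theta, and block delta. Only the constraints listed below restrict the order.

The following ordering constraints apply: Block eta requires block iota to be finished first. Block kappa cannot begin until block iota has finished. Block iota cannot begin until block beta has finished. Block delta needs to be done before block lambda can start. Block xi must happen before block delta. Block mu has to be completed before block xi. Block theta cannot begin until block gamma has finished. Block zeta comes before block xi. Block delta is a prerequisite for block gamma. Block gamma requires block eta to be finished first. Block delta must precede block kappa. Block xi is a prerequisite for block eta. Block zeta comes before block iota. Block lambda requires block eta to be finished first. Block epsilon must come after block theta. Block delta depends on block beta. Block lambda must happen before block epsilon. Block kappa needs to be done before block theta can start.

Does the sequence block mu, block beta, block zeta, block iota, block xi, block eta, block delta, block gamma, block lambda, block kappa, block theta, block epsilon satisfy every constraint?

Yes

Every stated constraint is respected: block iota sits at position 4, ahead of block kappa at position 10, and each of the other listed pairs likewise has the predecessor earlier in the sequence.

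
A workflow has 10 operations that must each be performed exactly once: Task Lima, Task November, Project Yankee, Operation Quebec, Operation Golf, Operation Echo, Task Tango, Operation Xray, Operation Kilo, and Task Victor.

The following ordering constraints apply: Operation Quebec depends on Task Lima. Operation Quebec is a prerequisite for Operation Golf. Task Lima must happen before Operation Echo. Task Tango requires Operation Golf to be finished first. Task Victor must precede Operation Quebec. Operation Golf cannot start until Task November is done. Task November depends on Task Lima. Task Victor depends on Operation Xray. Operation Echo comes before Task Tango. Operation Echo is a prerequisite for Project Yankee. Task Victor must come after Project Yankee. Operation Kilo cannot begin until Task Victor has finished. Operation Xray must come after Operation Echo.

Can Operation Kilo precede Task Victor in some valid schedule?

No

Following Task Victor → Operation Kilo, Task Victor must precede Operation Kilo in every valid ordering.
Hence Operation Kilo can never be scheduled before Task Victor.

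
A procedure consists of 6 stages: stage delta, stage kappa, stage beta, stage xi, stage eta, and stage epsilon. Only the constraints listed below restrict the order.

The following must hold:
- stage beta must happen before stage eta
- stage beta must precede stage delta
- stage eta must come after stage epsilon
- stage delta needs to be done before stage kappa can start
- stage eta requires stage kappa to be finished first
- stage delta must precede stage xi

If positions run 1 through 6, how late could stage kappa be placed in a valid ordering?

The only stage forced after stage kappa (directly or by a chain) is stage eta.
With 1 mandatory successor out of 6 stages total, the latest slot for stage kappa is 6−1 = 5, and it's reachable by doing all non-successors before stage kappa.

5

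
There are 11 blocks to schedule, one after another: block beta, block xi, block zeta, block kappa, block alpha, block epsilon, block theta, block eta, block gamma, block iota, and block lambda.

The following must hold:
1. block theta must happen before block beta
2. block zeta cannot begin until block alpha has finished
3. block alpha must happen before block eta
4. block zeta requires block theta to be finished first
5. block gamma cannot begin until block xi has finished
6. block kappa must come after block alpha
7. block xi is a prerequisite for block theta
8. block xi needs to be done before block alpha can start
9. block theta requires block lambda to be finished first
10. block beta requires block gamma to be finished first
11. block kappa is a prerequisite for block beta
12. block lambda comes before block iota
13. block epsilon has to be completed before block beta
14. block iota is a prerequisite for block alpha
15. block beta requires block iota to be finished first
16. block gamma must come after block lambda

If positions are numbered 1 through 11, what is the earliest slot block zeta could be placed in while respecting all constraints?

Working backwards through the constraints from block zeta, its full set of required predecessors is block xi, block alpha, block theta, block iota, block lambda — 5 of them.
With 5 mandatory predecessors, the earliest block zeta can sit is position 5+1 = 6, and placing just those 5 first achieves it.

6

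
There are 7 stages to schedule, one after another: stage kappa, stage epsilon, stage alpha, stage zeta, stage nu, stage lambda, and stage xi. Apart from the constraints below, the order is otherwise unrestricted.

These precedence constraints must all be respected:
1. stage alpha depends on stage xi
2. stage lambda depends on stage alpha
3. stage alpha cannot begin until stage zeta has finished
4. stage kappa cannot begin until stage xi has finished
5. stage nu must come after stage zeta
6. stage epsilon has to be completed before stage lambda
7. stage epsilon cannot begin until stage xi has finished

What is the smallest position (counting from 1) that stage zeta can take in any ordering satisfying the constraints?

1

No constraint forces any other stage before stage zeta, so it can be placed first.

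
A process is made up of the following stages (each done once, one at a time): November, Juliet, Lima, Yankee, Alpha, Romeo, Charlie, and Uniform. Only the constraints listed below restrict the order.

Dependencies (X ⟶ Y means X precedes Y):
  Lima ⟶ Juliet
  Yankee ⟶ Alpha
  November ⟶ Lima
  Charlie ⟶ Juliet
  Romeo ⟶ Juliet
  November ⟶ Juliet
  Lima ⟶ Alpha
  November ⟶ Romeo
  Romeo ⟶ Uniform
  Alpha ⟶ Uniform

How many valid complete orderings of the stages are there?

191

3 stages have no prerequisites (November, Yankee, Charlie), so any of them could come first.
Enumerating by repeatedly choosing an available stage (one whose prerequisites are all placed) gives 191 distinct complete orderings.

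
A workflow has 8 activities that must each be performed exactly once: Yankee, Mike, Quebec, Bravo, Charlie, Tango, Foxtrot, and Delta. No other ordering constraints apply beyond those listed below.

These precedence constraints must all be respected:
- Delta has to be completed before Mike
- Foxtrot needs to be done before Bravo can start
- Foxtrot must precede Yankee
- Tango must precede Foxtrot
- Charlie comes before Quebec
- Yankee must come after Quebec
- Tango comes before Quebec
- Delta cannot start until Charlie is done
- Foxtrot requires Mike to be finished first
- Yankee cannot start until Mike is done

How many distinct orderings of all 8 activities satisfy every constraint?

30

2 activities have no prerequisites (Charlie, Tango), so any of them could come first.
Counting all ways to extend the partial order to a total order gives 30.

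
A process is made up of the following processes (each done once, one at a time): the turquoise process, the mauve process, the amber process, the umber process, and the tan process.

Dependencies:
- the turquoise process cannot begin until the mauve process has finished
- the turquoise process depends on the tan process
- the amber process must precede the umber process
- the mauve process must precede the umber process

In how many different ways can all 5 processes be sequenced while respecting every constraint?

16

3 processes have no prerequisites (the mauve process, the amber process, the tan process), so any of them could come first.
Counting all ways to extend the partial order to a total order gives 16.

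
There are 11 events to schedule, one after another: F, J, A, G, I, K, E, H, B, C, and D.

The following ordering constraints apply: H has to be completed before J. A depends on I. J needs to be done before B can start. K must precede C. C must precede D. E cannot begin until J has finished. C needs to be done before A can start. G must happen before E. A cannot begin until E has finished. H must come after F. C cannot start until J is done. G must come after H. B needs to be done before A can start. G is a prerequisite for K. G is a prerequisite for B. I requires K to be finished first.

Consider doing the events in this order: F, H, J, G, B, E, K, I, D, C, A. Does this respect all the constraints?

No

In the proposed order, D appears before C.
Since C is required before D, the ordering is invalid.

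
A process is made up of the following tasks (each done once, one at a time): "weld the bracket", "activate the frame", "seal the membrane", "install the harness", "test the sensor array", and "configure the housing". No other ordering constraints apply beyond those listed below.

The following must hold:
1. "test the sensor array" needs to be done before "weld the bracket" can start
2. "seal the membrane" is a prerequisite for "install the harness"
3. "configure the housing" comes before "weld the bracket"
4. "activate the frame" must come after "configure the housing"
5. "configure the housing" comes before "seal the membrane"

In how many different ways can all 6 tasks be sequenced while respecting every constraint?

2 tasks have no prerequisites ("test the sensor array", "configure the housing"), so any of them could come first.
Enumerating by repeatedly choosing an available task (one whose prerequisites are all placed) gives 42 distinct complete orderings.

42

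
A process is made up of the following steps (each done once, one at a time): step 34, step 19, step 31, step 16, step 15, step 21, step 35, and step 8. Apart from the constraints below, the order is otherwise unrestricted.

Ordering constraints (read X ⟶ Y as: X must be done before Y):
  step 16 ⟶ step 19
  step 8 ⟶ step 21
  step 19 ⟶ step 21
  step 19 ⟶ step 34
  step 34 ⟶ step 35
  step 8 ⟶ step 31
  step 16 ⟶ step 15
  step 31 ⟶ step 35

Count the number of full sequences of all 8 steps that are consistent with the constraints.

The steps with no prerequisites are step 16, step 8; any of them can be placed first.
Systematically extending each partial ordering one step at a time and counting, there are 235 complete orderings.

235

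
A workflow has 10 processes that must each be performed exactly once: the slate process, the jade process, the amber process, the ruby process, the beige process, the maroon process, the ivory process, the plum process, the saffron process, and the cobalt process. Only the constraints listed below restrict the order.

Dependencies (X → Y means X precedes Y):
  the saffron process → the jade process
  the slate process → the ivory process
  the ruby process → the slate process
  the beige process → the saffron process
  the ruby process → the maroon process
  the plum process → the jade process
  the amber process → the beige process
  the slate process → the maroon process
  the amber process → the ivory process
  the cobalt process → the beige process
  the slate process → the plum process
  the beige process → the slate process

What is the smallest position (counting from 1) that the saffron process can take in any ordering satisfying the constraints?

Every process that must precede the saffron process has to come before it. Tracing all chains that end at the saffron process, those processes are: the amber process, the beige process, the cobalt process — 3 in total.
So at minimum 3 processes come before the saffron process, putting the saffron process no earlier than position 4. That position is achievable by scheduling exactly those predecessors first.

4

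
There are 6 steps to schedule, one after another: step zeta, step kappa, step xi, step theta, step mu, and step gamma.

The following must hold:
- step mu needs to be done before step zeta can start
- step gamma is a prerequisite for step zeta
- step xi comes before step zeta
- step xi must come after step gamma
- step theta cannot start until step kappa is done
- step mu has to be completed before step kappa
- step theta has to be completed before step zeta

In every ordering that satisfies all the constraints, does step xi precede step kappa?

No

Nothing in the constraints links step xi and step kappa; they are unordered relative to each other.
A valid ordering placing step kappa before step xi exists, so the answer is no.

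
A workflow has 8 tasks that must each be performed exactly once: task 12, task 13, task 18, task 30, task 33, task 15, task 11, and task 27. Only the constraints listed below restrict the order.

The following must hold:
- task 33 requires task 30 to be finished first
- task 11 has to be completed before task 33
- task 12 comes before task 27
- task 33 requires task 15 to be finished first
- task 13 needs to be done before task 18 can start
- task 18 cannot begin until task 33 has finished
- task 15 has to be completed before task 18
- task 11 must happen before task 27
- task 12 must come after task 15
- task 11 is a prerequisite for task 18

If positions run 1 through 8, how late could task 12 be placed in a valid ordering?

7

Following the constraints forward from task 12, its only required successor is task 27.
So at least 1 task follows task 12, putting task 12 no later than position 7. That position is achievable by scheduling everything else first.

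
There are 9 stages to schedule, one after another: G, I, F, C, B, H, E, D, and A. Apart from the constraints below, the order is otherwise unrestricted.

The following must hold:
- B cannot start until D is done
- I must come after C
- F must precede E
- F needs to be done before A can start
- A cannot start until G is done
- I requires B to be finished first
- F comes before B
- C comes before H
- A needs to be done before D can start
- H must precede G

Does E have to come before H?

No chain of constraints connects E to H in either direction.
There exist valid orderings with H before E, so E is not required to come first.

No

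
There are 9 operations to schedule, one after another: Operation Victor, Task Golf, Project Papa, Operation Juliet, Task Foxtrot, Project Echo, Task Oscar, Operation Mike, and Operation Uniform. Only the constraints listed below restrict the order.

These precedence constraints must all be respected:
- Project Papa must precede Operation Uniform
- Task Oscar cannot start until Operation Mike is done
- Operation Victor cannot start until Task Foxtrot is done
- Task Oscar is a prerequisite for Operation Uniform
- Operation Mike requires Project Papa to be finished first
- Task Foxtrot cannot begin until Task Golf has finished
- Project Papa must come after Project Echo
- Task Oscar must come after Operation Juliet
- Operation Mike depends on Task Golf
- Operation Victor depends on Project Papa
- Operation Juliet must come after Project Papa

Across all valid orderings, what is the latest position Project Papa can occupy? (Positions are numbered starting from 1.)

4

Following every chain forward from Project Papa, the operations that must come later are Operation Victor, Operation Juliet, Task Oscar, Operation Mike, Operation Uniform — 5 of them.
So at least 5 operations follow Project Papa, putting Project Papa no later than position 4. That position is achievable by scheduling everything else first.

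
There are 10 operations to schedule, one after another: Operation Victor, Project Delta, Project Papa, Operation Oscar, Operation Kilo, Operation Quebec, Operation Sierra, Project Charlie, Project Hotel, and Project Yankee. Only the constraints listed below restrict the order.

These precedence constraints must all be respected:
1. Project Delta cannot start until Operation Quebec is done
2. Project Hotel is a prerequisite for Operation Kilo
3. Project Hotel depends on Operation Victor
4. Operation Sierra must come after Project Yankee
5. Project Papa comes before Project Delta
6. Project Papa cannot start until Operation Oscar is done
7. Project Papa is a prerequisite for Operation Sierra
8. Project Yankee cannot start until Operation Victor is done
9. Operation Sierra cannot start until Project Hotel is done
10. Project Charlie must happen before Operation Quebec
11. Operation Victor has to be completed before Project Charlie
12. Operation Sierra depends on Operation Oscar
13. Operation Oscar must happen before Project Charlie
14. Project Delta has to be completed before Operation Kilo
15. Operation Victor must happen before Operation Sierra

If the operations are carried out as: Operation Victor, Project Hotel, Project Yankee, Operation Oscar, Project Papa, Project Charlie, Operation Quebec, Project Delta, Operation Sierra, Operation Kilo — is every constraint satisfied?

Yes

Every stated constraint is respected: Project Hotel sits at position 2, ahead of Operation Kilo at position 10, and each of the other listed pairs likewise has the predecessor earlier in the sequence.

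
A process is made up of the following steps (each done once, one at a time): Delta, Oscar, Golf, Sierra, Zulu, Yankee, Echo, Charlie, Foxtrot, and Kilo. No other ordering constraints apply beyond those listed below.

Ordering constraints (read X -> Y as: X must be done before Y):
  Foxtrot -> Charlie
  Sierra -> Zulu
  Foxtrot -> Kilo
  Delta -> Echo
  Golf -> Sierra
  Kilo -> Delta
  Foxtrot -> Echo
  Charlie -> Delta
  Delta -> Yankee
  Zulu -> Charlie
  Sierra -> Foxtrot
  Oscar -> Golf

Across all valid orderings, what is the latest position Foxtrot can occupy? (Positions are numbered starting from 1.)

Following every chain forward from Foxtrot, the steps that must come later are Delta, Yankee, Echo, Charlie, Kilo — 5 of them.
With 5 mandatory successors out of 10 steps total, the latest slot for Foxtrot is 10−5 = 5, and it's reachable by doing all non-successors before Foxtrot.

5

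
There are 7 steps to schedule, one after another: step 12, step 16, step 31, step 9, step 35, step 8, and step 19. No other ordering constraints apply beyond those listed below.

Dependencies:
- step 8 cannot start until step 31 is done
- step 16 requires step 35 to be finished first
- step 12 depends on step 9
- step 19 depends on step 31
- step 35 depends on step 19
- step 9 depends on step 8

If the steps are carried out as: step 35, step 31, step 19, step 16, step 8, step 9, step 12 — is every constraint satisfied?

No

The sequence places step 35 ahead of step 19.
But one of the constraints requires step 19 before step 35, so this ordering violates it.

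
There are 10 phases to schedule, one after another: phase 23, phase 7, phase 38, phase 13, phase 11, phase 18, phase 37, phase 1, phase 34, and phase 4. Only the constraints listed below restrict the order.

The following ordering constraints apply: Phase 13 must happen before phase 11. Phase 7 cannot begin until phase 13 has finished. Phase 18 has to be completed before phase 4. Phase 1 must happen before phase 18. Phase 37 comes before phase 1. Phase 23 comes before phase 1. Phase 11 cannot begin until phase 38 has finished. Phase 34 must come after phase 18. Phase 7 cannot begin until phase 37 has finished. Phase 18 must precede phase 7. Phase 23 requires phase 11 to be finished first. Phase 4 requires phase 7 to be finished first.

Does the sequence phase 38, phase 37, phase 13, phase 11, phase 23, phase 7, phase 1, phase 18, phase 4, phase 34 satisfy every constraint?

No

In the proposed order, phase 7 appears before phase 18.
Since phase 18 is required before phase 7, the ordering is invalid.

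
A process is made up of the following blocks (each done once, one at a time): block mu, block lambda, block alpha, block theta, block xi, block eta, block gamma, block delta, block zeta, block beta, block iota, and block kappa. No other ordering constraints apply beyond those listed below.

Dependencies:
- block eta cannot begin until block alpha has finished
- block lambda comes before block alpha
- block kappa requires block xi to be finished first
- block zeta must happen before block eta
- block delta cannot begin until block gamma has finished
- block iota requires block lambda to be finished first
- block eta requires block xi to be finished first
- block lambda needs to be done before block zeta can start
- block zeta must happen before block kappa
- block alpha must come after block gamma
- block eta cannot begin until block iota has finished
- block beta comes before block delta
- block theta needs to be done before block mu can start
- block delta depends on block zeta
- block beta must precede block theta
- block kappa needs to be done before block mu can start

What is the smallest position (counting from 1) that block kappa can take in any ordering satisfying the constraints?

Every block that must precede block kappa has to come before it. Tracing all chains that end at block kappa, those blocks are: block lambda, block xi, block zeta — 3 in total.
With 3 mandatory predecessors, the earliest block kappa can sit is position 3+1 = 4, and placing just those 3 first achieves it.

4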